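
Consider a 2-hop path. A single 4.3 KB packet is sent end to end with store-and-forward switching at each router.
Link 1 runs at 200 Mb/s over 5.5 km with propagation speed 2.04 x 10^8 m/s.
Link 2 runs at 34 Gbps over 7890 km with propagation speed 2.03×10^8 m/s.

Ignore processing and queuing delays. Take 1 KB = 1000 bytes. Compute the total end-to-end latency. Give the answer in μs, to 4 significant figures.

39070 μs

L = 34400 bits.
Transmission delays (L/R per hop): 172, 1.01176 μs; sum = 173.012 μs.
Propagation delays (d/s per hop): 26.9608, 38867 μs; sum = 38894 μs.
End-to-end = 39070 μs.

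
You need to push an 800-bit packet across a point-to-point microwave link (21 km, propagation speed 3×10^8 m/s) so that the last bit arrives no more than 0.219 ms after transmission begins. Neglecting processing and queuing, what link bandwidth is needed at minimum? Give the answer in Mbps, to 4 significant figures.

Propagation delay = 21000 / 300000000 = 0.07 ms.
Transmission budget = 0.219 − 0.07 = 0.149 ms.
R ≥ L / t_tx = 800 bits / 0.000149 s = 5.369 Mbps.

5.369 Mbps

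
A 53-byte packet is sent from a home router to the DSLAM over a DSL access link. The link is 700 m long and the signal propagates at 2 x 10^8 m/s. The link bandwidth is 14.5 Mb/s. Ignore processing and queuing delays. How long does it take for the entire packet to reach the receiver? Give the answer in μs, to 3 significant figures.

32.7 μs

L = 53 × 8 = 424 bits.
Transmission delay = L/R = 424 / 14500000 = 29.2414 μs.
Propagation delay = d/s = 700 m / 200000000 m/s = 3.5 μs.
Total = 32.7 μs.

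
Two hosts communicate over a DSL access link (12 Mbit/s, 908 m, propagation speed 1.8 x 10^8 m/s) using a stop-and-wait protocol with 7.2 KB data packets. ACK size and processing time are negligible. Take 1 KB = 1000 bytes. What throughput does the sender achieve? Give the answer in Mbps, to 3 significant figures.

t_tx = L/R = 57600/12000000 = 0.0048 s.
t_prop = 908/180000000 = 5.04444e-06 s; RTT = 1.00889e-05 s.
Cycle = t_tx + RTT = 0.00481009 s.
Throughput = L / cycle = 57600 / 0.00481009 = 12.0 Mbps.

12.0 Mbps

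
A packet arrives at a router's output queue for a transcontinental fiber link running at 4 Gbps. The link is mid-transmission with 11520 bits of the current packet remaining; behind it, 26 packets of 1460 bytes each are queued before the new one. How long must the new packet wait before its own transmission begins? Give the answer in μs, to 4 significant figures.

78.80 μs

Each queued packet: L/R = 11680/4000000000 = 2.92 μs.
26 queued → 75.92 μs.
Plus remaining 11520 bits of current packet: 2.88 μs.
Queuing delay = 78.80 μs.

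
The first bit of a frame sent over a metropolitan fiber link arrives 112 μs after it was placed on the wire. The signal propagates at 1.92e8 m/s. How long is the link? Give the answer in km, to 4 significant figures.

d = s × t_prop = 192000000 × 0.000112 = 21.50 km.

21.50 km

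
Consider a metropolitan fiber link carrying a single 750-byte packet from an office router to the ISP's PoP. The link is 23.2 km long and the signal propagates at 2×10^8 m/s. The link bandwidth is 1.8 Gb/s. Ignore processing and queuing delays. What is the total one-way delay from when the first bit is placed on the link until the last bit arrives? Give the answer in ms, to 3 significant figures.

0.119 ms

L = 750 × 8 = 6000 bits.
Transmission delay = L/R = 6000 / 1800000000 = 0.00333333 ms.
Propagation delay = d/s = 23200 m / 200000000 m/s = 0.116 ms.
Total = 0.119 ms.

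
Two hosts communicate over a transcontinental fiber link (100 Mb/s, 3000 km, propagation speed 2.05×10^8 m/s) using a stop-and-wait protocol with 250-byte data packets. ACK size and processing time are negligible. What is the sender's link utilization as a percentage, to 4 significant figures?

0.06829 %

t_tx = L/R = 2000/100000000 = 2e-05 s.
t_prop = 3000000/2.05e+08 = 0.0146341 s; RTT = 0.0292683 s.
Cycle = t_tx + RTT = 0.0292883 s.
Utilization = t_tx / cycle = 2e-05/0.0292883 = 0.06829 %.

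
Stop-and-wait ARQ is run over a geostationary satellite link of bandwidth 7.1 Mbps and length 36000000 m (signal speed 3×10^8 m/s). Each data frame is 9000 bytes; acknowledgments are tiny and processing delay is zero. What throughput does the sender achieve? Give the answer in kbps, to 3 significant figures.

t_tx = L/R = 72000/7100000 = 0.0101408 s.
t_prop = 36000000/300000000 = 0.12 s; RTT = 0.24 s.
Cycle = t_tx + RTT = 0.250141 s.
Throughput = L / cycle = 72000 / 0.250141 = 288 kbps.

288 kbps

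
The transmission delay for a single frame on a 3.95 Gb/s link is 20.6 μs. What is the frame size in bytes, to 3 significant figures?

10200 bytes

L = R × t_tx = 3950000000 b/s × 2.06e-05 s = 81370 bits.
In bytes: 81370 / 8 = 10200 bytes.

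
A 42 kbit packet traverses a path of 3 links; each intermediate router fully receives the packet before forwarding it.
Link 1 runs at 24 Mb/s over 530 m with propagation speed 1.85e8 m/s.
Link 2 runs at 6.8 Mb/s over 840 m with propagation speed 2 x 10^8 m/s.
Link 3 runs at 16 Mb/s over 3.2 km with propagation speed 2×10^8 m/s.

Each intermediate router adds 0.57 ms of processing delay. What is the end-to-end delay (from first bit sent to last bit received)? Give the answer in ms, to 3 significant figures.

L = 42000 bits.
Transmission delays (L/R per hop): 1.75, 6.17647, 2.625 ms; sum = 10.5515 ms.
Propagation delays (d/s per hop): 0.00286486, 0.0042, 0.016 ms; sum = 0.0230649 ms.
Processing at 2 router(s): 2 × 0.57 ms = 1.14 ms.
End-to-end = 11.7 ms.

11.7 ms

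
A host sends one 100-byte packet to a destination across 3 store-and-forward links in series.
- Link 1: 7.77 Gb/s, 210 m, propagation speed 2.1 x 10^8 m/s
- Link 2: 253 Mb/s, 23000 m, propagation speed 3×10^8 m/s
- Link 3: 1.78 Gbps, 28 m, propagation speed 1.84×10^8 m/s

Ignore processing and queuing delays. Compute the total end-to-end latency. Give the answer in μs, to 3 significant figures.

81.5 μs

L = 100 × 8 = 800 bits.
Transmission delays (L/R per hop): 0.10296, 3.16206, 0.449438 μs; sum = 3.71445 μs.
Propagation delays (d/s per hop): 1, 76.6667, 0.152174 μs; sum = 77.8188 μs.
End-to-end = 81.5 μs.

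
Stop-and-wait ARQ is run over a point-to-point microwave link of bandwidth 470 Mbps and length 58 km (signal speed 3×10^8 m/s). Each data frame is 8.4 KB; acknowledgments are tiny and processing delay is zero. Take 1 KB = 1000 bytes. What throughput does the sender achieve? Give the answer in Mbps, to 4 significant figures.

126.9 Mbps

t_tx = L/R = 67200/470000000 = 0.000142979 s.
t_prop = 58000/300000000 = 0.000193333 s; RTT = 0.000386667 s.
Cycle = t_tx + RTT = 0.000529645 s.
Throughput = L / cycle = 67200 / 0.000529645 = 126.9 Mbps.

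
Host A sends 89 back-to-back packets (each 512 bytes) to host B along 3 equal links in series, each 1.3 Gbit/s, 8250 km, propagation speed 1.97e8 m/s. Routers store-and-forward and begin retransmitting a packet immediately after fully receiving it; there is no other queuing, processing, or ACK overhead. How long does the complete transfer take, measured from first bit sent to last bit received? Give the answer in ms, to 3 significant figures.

126 ms

Per-hop transmission t_tx = L/R = 4096/1300000000 = 0.00315077 ms.
Per-hop propagation t_prop = 8250000/197000000 = 41.8782 ms.
Pipeline fill: first packet needs 3·t_tx to clear all hops; remaining 88 packets each add one t_tx.
Total = (3+89-1)·t_tx + 3·t_prop = 91·0.00315077 + 3·41.8782 = 126 ms.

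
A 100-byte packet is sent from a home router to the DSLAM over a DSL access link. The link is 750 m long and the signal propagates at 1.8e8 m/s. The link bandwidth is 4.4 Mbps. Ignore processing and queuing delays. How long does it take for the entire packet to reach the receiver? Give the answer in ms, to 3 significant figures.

L = 100 × 8 = 800 bits.
Transmission delay = L/R = 800 / 4400000 = 0.181818 ms.
Propagation delay = d/s = 750 m / 180000000 m/s = 0.00416667 ms.
Total = 0.186 ms.

0.186 ms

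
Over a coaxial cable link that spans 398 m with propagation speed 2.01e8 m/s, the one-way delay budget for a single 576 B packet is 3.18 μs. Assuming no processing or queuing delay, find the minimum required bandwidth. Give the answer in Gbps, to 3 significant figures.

L = 4608 bits.
Propagation delay = 398 / 2.01e+08 = 1.9801 μs.
Transmission budget = 3.18 − 1.9801 = 1.1999 μs.
R ≥ L / t_tx = 4608 bits / 1.1999e-06 s = 3.84 Gbps.

3.84 Gbps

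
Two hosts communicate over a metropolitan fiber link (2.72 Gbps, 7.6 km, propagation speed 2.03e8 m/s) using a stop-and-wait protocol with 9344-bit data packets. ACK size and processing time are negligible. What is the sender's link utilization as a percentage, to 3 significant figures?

t_tx = L/R = 9344/2720000000 = 3.43529e-06 s.
t_prop = 7600/2.03e+08 = 3.74384e-05 s; RTT = 7.48768e-05 s.
Cycle = t_tx + RTT = 7.83121e-05 s.
Utilization = t_tx / cycle = 3.43529e-06/7.83121e-05 = 4.39 %.

4.39 %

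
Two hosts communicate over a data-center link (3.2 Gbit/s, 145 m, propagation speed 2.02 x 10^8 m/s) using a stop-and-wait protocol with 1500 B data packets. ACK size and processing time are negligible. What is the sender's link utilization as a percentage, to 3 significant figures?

t_tx = L/R = 12000/3200000000 = 3.75e-06 s.
t_prop = 145/202000000 = 7.17822e-07 s; RTT = 1.43564e-06 s.
Cycle = t_tx + RTT = 5.18564e-06 s.
Utilization = t_tx / cycle = 3.75e-06/5.18564e-06 = 72.3 %.

72.3 %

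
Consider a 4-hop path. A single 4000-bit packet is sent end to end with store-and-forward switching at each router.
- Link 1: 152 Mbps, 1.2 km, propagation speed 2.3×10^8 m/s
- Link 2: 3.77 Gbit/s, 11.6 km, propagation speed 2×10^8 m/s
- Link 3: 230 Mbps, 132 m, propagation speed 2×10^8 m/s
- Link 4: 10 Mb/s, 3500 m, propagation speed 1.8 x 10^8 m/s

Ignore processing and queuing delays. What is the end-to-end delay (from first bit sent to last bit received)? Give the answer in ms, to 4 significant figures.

Transmission delays (L/R per hop): 0.0263158, 0.00106101, 0.0173913, 0.4 ms; sum = 0.444768 ms.
Propagation delays (d/s per hop): 0.00521739, 0.058, 0.00066, 0.0194444 ms; sum = 0.0833218 ms.
End-to-end = 0.5281 ms.

0.5281 ms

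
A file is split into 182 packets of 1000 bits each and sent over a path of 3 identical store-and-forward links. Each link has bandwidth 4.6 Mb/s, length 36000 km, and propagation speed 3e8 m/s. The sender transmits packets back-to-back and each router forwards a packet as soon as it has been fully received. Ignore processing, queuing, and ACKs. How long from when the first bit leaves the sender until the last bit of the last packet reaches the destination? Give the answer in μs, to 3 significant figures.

400000 μs

Per-hop transmission t_tx = L/R = 1000/4600000 = 217.391 μs.
Per-hop propagation t_prop = 36000000/300000000 = 120000 μs.
Pipeline fill: first packet needs 3·t_tx to clear all hops; remaining 181 packets each add one t_tx.
Total = (3+182-1)·t_tx + 3·t_prop = 184·217.391 + 3·120000 = 400000 μs.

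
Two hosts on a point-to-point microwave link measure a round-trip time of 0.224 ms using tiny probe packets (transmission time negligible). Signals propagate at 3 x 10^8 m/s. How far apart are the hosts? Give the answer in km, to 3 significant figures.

33.6 km

One-way propagation = RTT/2 = 0.112 ms.
d = s × t = 300000000 × 0.000112 = 33.6 km.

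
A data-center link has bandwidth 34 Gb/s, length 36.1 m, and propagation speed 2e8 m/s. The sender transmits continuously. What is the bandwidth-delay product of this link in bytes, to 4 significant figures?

767.1 bytes

Propagation delay = 36.1 / 200000000 = 1.805e-07 s.
BDP = R × t_prop = 34000000000 × 1.805e-07 = 6137 bits.
In bytes: 6137/8 = 767.1 bytes.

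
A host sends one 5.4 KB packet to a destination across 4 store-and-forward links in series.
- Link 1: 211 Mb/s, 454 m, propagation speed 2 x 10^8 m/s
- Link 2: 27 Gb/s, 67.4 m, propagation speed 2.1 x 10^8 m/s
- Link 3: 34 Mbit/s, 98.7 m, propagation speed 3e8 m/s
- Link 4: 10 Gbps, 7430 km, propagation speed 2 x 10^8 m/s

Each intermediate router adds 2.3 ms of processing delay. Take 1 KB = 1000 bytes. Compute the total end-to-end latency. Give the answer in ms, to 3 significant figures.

45.5 ms

L = 43200 bits.
Transmission delays (L/R per hop): 0.204739, 0.0016, 1.27059, 0.00432 ms; sum = 1.48125 ms.
Propagation delays (d/s per hop): 0.00227, 0.000320952, 0.000329, 37.15 ms; sum = 37.1529 ms.
Processing at 3 router(s): 3 × 2.3 ms = 6.9 ms.
End-to-end = 45.5 ms.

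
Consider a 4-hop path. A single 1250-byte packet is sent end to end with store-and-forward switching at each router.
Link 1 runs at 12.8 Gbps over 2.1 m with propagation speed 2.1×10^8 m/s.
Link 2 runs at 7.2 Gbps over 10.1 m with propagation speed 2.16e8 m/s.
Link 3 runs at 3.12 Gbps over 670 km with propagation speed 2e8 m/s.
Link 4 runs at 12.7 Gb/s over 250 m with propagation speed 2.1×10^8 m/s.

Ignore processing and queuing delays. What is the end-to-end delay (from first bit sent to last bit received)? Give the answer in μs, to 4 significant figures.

3357 μs

L = 1250 × 8 = 10000 bits.
Transmission delays (L/R per hop): 0.78125, 1.38889, 3.20513, 0.787402 μs; sum = 6.16267 μs.
Propagation delays (d/s per hop): 0.01, 0.0467593, 3350, 1.19048 μs; sum = 3351.25 μs.
End-to-end = 3357 μs.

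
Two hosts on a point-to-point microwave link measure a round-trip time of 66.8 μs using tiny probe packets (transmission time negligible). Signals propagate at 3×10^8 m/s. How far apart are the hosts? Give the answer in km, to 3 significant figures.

One-way propagation = RTT/2 = 33.4 μs.
d = s × t = 300000000 × 3.34e-05 = 10.0 km.

10.0 km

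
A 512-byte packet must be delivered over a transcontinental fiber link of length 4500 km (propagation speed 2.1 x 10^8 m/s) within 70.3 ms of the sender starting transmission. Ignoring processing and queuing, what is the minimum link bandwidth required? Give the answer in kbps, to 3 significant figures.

83.8 kbps

L = 4096 bits.
Propagation delay = 4500000 / 210000000 = 21.4286 ms.
Transmission budget = 70.3 − 21.4286 = 48.8714 ms.
R ≥ L / t_tx = 4096 bits / 0.0488714 s = 83.8 kbps.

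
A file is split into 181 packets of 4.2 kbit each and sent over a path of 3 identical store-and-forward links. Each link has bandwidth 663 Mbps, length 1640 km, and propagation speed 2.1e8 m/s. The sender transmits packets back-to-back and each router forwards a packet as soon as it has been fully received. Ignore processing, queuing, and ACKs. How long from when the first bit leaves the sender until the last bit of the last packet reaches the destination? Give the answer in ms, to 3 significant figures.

24.6 ms

Per-hop transmission t_tx = L/R = 4200/663000000 = 0.00633484 ms.
Per-hop propagation t_prop = 1640000/210000000 = 7.80952 ms.
Pipeline fill: first packet needs 3·t_tx to clear all hops; remaining 180 packets each add one t_tx.
Total = (3+181-1)·t_tx + 3·t_prop = 183·0.00633484 + 3·7.80952 = 24.6 ms.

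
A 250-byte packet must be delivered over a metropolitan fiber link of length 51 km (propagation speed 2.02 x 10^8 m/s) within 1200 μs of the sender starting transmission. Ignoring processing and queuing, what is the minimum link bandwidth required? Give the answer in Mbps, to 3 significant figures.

L = 2000 bits.
Propagation delay = 51000 / 202000000 = 252.475 μs.
Transmission budget = 1200 − 252.475 = 947.525 μs.
R ≥ L / t_tx = 2000 bits / 0.000947525 s = 2.11 Mbps.

2.11 Mbps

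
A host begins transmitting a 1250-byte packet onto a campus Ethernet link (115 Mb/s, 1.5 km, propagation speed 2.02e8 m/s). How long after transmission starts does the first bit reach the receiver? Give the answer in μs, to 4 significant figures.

First bit experiences only propagation delay: d/s = 1500/202000000 = 7.426 μs.

7.426 μs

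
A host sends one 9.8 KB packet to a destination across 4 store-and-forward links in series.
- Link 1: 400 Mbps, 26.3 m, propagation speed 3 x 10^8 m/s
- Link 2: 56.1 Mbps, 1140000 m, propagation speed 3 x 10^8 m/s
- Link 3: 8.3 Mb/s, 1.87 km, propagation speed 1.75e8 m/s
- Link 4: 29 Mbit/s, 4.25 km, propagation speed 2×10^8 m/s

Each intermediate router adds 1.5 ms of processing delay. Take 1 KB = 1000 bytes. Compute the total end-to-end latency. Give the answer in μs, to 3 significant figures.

L = 78400 bits.
Transmission delays (L/R per hop): 196, 1397.5, 9445.78, 2703.45 μs; sum = 13742.7 μs.
Propagation delays (d/s per hop): 0.0876667, 3800, 10.6857, 21.25 μs; sum = 3832.02 μs.
Processing at 3 router(s): 3 × 1.5 ms = 4500 μs.
End-to-end = 22100 μs.

22100 μs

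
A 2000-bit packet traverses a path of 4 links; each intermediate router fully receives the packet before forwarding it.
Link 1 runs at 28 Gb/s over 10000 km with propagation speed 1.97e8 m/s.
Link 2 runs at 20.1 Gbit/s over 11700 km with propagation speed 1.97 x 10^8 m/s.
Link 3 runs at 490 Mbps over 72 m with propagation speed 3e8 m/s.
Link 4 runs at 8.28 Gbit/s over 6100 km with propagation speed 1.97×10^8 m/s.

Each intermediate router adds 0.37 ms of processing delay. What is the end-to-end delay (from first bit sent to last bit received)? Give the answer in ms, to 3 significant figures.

142 ms

Transmission delays (L/R per hop): 7.14286e-05, 9.95025e-05, 0.00408163, 0.000241546 ms; sum = 0.00449411 ms.
Propagation delays (d/s per hop): 50.7614, 59.3909, 0.00024, 30.9645 ms; sum = 141.117 ms.
Processing at 3 router(s): 3 × 0.37 ms = 1.11 ms.
End-to-end = 142 ms.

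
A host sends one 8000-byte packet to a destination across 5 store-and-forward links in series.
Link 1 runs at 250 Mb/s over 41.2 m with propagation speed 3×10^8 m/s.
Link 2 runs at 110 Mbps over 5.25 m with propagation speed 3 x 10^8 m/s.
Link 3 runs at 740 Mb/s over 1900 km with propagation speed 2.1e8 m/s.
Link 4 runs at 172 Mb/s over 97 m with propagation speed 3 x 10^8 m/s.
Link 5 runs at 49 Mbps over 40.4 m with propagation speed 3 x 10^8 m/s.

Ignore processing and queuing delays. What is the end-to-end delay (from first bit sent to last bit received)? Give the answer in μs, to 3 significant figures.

11700 μs

L = 8000 × 8 = 64000 bits.
Transmission delays (L/R per hop): 256, 581.818, 86.4865, 372.093, 1306.12 μs; sum = 2602.52 μs.
Propagation delays (d/s per hop): 0.137333, 0.0175, 9047.62, 0.323333, 0.134667 μs; sum = 9048.23 μs.
End-to-end = 11700 μs.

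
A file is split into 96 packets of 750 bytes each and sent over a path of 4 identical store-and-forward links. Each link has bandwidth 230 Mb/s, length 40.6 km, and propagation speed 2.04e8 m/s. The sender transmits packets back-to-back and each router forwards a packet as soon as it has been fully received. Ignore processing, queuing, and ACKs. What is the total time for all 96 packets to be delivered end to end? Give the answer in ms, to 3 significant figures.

Per-hop transmission t_tx = L/R = 6000/230000000 = 0.026087 ms.
Per-hop propagation t_prop = 40600/204000000 = 0.19902 ms.
Pipeline fill: first packet needs 4·t_tx to clear all hops; remaining 95 packets each add one t_tx.
Total = (4+96-1)·t_tx + 4·t_prop = 99·0.026087 + 4·0.19902 = 3.38 ms.

3.38 ms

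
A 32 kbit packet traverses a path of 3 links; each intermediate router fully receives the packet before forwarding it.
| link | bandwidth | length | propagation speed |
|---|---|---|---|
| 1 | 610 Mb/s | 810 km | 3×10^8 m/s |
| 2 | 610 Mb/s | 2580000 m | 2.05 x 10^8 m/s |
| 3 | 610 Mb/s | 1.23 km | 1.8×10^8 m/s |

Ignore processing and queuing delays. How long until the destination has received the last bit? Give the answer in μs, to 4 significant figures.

15450 μs

L = 32000 bits.
Transmission delay per hop = L/R = 32000/610000000 = 52.459 μs; 3 hops → 157.377 μs.
Propagation delays (d/s per hop): 2700, 12585.4, 6.83333 μs; sum = 15292.2 μs.
End-to-end = 15450 μs.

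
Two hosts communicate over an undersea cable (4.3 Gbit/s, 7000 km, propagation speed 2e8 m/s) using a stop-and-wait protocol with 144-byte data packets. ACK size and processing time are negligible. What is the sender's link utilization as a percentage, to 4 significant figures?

0.0003827 %

t_tx = L/R = 1152/4300000000 = 2.67907e-07 s.
t_prop = 7000000/200000000 = 0.035 s; RTT = 0.07 s.
Cycle = t_tx + RTT = 0.0700003 s.
Utilization = t_tx / cycle = 2.67907e-07/0.0700003 = 0.0003827 %.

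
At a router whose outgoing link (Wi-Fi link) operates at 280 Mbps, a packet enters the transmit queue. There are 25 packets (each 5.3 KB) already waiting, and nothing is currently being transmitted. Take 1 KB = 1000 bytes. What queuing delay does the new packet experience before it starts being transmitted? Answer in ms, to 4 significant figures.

Each queued packet: L/R = 42400/280000000 = 0.151429 ms.
25 queued → 3.78571 ms.
Queuing delay = 3.786 ms.

3.786 ms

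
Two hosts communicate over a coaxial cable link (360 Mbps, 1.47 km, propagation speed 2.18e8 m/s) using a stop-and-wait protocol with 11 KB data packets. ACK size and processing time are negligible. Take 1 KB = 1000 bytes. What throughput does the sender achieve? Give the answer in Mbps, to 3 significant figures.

341 Mbps

t_tx = L/R = 88000/360000000 = 0.000244444 s.
t_prop = 1470/2.18e+08 = 6.74312e-06 s; RTT = 1.34862e-05 s.
Cycle = t_tx + RTT = 0.000257931 s.
Throughput = L / cycle = 88000 / 0.000257931 = 341 Mbps.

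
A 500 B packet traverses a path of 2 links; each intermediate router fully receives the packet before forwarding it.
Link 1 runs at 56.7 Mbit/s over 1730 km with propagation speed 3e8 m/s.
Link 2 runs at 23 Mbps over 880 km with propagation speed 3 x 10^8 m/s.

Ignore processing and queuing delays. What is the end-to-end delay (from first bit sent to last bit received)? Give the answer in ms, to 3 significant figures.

L = 500 × 8 = 4000 bits.
Transmission delays (L/R per hop): 0.0705467, 0.173913 ms; sum = 0.24446 ms.
Propagation delays (d/s per hop): 5.76667, 2.93333 ms; sum = 8.7 ms.
End-to-end = 8.94 ms.

8.94 ms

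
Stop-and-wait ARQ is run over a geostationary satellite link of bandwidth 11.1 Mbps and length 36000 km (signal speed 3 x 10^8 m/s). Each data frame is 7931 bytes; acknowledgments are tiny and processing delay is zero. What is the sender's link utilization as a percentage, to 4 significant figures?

t_tx = L/R = 63448/11100000 = 0.00571604 s.
t_prop = 36000000/300000000 = 0.12 s; RTT = 0.24 s.
Cycle = t_tx + RTT = 0.245716 s.
Utilization = t_tx / cycle = 0.00571604/0.245716 = 2.326 %.

2.326 %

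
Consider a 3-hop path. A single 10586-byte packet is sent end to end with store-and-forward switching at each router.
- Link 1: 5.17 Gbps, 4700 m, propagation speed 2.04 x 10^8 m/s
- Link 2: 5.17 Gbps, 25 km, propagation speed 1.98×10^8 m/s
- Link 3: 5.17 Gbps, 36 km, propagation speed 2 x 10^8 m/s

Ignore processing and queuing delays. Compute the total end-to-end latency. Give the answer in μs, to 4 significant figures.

378.4 μs

L = 10586 × 8 = 84688 bits.
Transmission delay per hop = L/R = 84688/5170000000 = 16.3807 μs; 3 hops → 49.142 μs.
Propagation delays (d/s per hop): 23.0392, 126.263, 180 μs; sum = 329.302 μs.
End-to-end = 378.4 μs.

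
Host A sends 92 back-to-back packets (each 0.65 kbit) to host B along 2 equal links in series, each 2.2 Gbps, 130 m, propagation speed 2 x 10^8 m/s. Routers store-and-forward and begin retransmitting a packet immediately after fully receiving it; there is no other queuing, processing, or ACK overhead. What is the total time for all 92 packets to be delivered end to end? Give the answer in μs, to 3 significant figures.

28.8 μs

Per-hop transmission t_tx = L/R = 650/2200000000 = 0.295455 μs.
Per-hop propagation t_prop = 130/200000000 = 0.65 μs.
Pipeline fill: first packet needs 2·t_tx to clear all hops; remaining 91 packets each add one t_tx.
Total = (2+92-1)·t_tx + 2·t_prop = 93·0.295455 + 2·0.65 = 28.8 μs.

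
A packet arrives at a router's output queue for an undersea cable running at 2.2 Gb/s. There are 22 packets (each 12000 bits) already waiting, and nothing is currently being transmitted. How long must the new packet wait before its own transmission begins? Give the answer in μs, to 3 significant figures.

Each queued packet: L/R = 12000/2200000000 = 5.45455 μs.
22 queued → 120 μs.
Queuing delay = 120 μs.

120 μs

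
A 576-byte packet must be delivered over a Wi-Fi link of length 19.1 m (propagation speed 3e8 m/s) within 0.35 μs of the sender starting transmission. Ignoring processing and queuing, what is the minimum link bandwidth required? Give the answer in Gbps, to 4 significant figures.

L = 4608 bits.
Propagation delay = 19.1 / 300000000 = 0.0636667 μs.
Transmission budget = 0.35 − 0.0636667 = 0.286333 μs.
R ≥ L / t_tx = 4608 bits / 2.86333e-07 s = 16.09 Gbps.

16.09 Gbps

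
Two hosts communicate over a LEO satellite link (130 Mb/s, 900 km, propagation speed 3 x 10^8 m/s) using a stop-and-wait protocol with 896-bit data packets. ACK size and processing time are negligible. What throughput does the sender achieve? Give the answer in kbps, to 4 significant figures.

t_tx = L/R = 896/130000000 = 6.89231e-06 s.
t_prop = 900000/300000000 = 0.003 s; RTT = 0.006 s.
Cycle = t_tx + RTT = 0.00600689 s.
Throughput = L / cycle = 896 / 0.00600689 = 149.2 kbps.

149.2 kbps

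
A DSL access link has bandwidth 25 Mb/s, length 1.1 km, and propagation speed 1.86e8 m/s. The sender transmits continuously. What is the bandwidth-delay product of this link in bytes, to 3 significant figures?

Propagation delay = 1100 / 186000000 = 5.91398e-06 s.
BDP = R × t_prop = 25000000 × 5.91398e-06 = 147.849 bits.
In bytes: 147.849/8 = 18.5 bytes.

18.5 bytes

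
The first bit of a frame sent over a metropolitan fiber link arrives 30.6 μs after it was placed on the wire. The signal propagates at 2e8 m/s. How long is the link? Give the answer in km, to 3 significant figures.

6.12 km

d = s × t_prop = 200000000 × 3.06e-05 = 6.12 km.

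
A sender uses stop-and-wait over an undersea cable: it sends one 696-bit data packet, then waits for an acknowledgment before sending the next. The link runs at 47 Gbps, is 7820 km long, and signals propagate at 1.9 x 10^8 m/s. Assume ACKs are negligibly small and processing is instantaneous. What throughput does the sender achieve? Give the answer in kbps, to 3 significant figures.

t_tx = L/R = 696/47000000000 = 1.48085e-08 s.
t_prop = 7820000/190000000 = 0.0411579 s; RTT = 0.0823158 s.
Cycle = t_tx + RTT = 0.0823158 s.
Throughput = L / cycle = 696 / 0.0823158 = 8.46 kbps.

8.46 kbps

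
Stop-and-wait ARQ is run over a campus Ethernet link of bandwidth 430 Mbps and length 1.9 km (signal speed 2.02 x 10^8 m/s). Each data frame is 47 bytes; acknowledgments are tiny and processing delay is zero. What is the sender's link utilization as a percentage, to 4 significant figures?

t_tx = L/R = 376/430000000 = 8.74419e-07 s.
t_prop = 1900/202000000 = 9.40594e-06 s; RTT = 1.88119e-05 s.
Cycle = t_tx + RTT = 1.96863e-05 s.
Utilization = t_tx / cycle = 8.74419e-07/1.96863e-05 = 4.442 %.

4.442 %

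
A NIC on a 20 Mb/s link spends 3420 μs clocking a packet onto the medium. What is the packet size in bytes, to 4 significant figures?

L = R × t_tx = 20000000 b/s × 0.00342 s = 68400 bits.
In bytes: 68400 / 8 = 8550 bytes.

8550 bytes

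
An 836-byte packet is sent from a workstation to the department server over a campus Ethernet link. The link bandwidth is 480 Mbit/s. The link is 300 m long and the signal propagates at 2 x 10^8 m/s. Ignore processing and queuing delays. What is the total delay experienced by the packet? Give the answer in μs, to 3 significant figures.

L = 836 × 8 = 6688 bits.
Transmission delay = L/R = 6688 / 480000000 = 13.9333 μs.
Propagation delay = d/s = 300 m / 200000000 m/s = 1.5 μs.
Total = 15.4 μs.

15.4 μs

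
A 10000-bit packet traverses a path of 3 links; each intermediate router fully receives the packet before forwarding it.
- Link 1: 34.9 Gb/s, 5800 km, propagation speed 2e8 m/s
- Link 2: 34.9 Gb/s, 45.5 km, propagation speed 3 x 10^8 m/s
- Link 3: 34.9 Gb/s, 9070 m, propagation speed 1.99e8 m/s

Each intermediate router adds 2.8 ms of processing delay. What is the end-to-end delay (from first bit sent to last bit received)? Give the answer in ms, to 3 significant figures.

Transmission delay per hop = L/R = 10000/34900000000 = 0.000286533 ms; 3 hops → 0.000859599 ms.
Propagation delays (d/s per hop): 29, 0.151667, 0.0455779 ms; sum = 29.1972 ms.
Processing at 2 router(s): 2 × 2.8 ms = 5.6 ms.
End-to-end = 34.8 ms.

34.8 ms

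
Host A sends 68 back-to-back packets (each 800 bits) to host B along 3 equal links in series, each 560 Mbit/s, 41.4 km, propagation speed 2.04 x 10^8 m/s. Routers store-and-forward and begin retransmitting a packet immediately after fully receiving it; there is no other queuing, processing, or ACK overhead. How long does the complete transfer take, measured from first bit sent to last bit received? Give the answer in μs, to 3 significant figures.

709 μs

Per-hop transmission t_tx = L/R = 800/560000000 = 1.42857 μs.
Per-hop propagation t_prop = 41400/204000000 = 202.941 μs.
Pipeline fill: first packet needs 3·t_tx to clear all hops; remaining 67 packets each add one t_tx.
Total = (3+68-1)·t_tx + 3·t_prop = 70·1.42857 + 3·202.941 = 709 μs.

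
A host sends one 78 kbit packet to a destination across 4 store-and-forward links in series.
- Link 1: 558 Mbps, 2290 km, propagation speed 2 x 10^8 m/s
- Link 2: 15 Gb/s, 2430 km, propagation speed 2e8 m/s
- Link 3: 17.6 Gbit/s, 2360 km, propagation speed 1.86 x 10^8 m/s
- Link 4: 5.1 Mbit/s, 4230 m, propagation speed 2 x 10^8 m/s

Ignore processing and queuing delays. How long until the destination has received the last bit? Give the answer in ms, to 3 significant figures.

51.8 ms

L = 78000 bits.
Transmission delays (L/R per hop): 0.139785, 0.0052, 0.00443182, 15.2941 ms; sum = 15.4435 ms.
Propagation delays (d/s per hop): 11.45, 12.15, 12.6882, 0.02115 ms; sum = 36.3093 ms.
End-to-end = 51.8 ms.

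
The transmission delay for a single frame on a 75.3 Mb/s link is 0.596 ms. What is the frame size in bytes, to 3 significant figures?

L = R × t_tx = 75300000 b/s × 0.000596 s = 44878.8 bits.
In bytes: 44878.8 / 8 = 5610 bytes.

5610 bytes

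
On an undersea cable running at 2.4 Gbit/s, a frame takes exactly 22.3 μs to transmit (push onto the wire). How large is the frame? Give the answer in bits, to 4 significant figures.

L = R × t_tx = 2400000000 b/s × 2.23e-05 s = 53520 bits.

53520 bits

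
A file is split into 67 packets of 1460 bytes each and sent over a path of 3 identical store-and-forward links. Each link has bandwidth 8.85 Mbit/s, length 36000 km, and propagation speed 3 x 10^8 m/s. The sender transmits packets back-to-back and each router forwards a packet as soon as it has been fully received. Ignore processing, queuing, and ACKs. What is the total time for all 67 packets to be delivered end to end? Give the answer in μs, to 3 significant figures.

451000 μs

Per-hop transmission t_tx = L/R = 11680/8850000 = 1319.77 μs.
Per-hop propagation t_prop = 36000000/300000000 = 120000 μs.
Pipeline fill: first packet needs 3·t_tx to clear all hops; remaining 66 packets each add one t_tx.
Total = (3+67-1)·t_tx + 3·t_prop = 69·1319.77 + 3·120000 = 451000 μs.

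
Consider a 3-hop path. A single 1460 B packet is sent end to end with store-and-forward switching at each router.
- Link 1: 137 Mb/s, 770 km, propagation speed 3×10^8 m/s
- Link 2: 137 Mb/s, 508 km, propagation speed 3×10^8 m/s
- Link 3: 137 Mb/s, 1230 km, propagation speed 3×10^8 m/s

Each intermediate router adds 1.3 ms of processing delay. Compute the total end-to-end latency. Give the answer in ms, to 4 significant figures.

11.22 ms

L = 1460 × 8 = 11680 bits.
Transmission delay per hop = L/R = 11680/137000000 = 0.0852555 ms; 3 hops → 0.255766 ms.
Propagation delays (d/s per hop): 2.56667, 1.69333, 4.1 ms; sum = 8.36 ms.
Processing at 2 router(s): 2 × 1.3 ms = 2.6 ms.
End-to-end = 11.22 ms.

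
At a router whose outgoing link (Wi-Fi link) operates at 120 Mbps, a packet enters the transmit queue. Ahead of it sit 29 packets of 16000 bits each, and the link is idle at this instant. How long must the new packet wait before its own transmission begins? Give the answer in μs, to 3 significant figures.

Each queued packet: L/R = 16000/120000000 = 133.333 μs.
29 queued → 3866.67 μs.
Queuing delay = 3870 μs.

3870 μs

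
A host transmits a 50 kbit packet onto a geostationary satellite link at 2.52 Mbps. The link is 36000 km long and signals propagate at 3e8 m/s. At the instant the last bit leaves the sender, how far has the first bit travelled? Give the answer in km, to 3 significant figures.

t_tx = L/R = 50000/2520000 = 0.0198413 s.
Distance = s × t_tx = 300000000 × 0.0198413 = 5950 km.

5950 km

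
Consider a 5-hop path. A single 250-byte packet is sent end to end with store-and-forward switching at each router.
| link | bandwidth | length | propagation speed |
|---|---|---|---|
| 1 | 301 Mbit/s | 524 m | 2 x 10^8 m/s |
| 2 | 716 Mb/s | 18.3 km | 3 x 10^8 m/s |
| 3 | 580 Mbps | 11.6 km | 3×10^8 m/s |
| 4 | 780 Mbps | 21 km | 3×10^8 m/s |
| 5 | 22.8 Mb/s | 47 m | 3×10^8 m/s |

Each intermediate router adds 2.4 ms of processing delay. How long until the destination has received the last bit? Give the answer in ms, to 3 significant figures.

9.88 ms

L = 250 × 8 = 2000 bits.
Transmission delays (L/R per hop): 0.00664452, 0.0027933, 0.00344828, 0.0025641, 0.0877193 ms; sum = 0.103169 ms.
Propagation delays (d/s per hop): 0.00262, 0.061, 0.0386667, 0.07, 0.000156667 ms; sum = 0.172443 ms.
Processing at 4 router(s): 4 × 2.4 ms = 9.6 ms.
End-to-end = 9.88 ms.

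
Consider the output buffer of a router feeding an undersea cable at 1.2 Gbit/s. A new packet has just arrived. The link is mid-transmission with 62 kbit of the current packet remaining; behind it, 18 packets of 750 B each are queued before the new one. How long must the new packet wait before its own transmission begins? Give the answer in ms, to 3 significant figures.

0.142 ms

Each queued packet: L/R = 6000/1200000000 = 0.005 ms.
18 queued → 0.09 ms.
Plus remaining 62000 bits of current packet: 0.0516667 ms.
Queuing delay = 0.142 ms.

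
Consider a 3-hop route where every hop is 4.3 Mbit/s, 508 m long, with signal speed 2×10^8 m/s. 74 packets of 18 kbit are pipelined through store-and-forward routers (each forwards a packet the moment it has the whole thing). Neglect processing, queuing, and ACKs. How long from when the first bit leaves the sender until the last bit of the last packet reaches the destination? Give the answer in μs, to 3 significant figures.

318000 μs

Per-hop transmission t_tx = L/R = 18000/4300000 = 4186.05 μs.
Per-hop propagation t_prop = 508/200000000 = 2.54 μs.
Pipeline fill: first packet needs 3·t_tx to clear all hops; remaining 73 packets each add one t_tx.
Total = (3+74-1)·t_tx + 3·t_prop = 76·4186.05 + 3·2.54 = 318000 μs.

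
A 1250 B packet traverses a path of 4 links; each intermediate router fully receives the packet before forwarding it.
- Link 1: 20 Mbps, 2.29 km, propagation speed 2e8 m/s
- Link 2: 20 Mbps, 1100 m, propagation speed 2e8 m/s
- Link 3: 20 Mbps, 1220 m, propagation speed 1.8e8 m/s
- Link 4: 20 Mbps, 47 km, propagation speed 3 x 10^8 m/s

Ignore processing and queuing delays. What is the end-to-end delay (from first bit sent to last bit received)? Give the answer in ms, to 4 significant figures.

L = 1250 × 8 = 10000 bits.
Transmission delay per hop = L/R = 10000/20000000 = 0.5 ms; 4 hops → 2 ms.
Propagation delays (d/s per hop): 0.01145, 0.0055, 0.00677778, 0.156667 ms; sum = 0.180394 ms.
End-to-end = 2.180 ms.

2.180 ms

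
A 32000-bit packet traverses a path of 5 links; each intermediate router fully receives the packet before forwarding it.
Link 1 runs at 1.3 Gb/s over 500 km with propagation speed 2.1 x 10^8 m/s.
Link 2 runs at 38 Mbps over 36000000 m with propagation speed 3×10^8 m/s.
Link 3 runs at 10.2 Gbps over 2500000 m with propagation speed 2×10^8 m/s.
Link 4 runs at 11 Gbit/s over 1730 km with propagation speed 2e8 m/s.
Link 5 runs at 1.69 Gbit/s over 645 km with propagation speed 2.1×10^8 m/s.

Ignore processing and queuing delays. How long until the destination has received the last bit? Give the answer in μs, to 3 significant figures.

147000 μs

Transmission delays (L/R per hop): 24.6154, 842.105, 3.13725, 2.90909, 18.9349 μs; sum = 891.702 μs.
Propagation delays (d/s per hop): 2380.95, 120000, 12500, 8650, 3071.43 μs; sum = 146602 μs.
End-to-end = 147000 μs.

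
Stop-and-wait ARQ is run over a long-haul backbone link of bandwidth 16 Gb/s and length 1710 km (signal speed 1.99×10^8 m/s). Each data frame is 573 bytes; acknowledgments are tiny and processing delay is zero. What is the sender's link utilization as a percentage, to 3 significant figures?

0.00167 %

t_tx = L/R = 4584/16000000000 = 2.865e-07 s.
t_prop = 1710000/199000000 = 0.00859296 s; RTT = 0.0171859 s.
Cycle = t_tx + RTT = 0.0171862 s.
Utilization = t_tx / cycle = 2.865e-07/0.0171862 = 0.00167 %.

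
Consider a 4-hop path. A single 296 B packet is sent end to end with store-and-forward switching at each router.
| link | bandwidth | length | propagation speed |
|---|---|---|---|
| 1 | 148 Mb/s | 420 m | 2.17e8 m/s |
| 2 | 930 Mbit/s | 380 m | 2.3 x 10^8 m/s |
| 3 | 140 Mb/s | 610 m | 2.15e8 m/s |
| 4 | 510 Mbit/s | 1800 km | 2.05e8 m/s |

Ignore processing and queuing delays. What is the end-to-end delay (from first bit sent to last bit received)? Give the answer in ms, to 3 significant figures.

L = 296 × 8 = 2368 bits.
Transmission delays (L/R per hop): 0.016, 0.00254624, 0.0169143, 0.00464314 ms; sum = 0.0401037 ms.
Propagation delays (d/s per hop): 0.00193548, 0.00165217, 0.00283721, 8.78049 ms; sum = 8.78691 ms.
End-to-end = 8.83 ms.

8.83 ms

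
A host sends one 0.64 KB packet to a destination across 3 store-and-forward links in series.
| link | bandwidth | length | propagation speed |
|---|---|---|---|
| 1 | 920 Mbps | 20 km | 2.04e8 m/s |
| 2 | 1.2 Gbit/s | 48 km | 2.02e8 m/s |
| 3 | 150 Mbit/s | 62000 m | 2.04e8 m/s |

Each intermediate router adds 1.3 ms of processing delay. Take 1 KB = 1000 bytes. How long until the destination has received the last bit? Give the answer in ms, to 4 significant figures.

3.284 ms

L = 5120 bits.
Transmission delays (L/R per hop): 0.00556522, 0.00426667, 0.0341333 ms; sum = 0.0439652 ms.
Propagation delays (d/s per hop): 0.0980392, 0.237624, 0.303922 ms; sum = 0.639585 ms.
Processing at 2 router(s): 2 × 1.3 ms = 2.6 ms.
End-to-end = 3.284 ms.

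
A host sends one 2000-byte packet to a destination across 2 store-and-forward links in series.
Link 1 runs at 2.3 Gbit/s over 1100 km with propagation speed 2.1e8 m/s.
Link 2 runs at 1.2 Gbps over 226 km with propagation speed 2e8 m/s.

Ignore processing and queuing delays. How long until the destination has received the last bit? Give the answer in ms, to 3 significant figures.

6.39 ms

L = 2000 × 8 = 16000 bits.
Transmission delays (L/R per hop): 0.00695652, 0.0133333 ms; sum = 0.0202899 ms.
Propagation delays (d/s per hop): 5.2381, 1.13 ms; sum = 6.3681 ms.
End-to-end = 6.39 ms.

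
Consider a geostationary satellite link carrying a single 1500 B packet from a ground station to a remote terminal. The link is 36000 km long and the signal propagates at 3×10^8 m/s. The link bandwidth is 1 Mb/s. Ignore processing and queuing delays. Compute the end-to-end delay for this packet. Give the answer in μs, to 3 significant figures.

L = 1500 × 8 = 12000 bits.
Transmission delay = L/R = 12000 / 1000000 = 12000 μs.
Propagation delay = d/s = 36000000 m / 300000000 m/s = 120000 μs.
Total = 132000 μs.

132000 μs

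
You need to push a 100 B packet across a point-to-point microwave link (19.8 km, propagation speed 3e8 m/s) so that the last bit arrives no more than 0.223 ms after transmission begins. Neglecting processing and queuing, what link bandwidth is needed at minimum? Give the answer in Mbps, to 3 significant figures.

L = 800 bits.
Propagation delay = 19800 / 300000000 = 0.066 ms.
Transmission budget = 0.223 − 0.066 = 0.157 ms.
R ≥ L / t_tx = 800 bits / 0.000157 s = 5.10 Mbps.

5.10 Mbps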